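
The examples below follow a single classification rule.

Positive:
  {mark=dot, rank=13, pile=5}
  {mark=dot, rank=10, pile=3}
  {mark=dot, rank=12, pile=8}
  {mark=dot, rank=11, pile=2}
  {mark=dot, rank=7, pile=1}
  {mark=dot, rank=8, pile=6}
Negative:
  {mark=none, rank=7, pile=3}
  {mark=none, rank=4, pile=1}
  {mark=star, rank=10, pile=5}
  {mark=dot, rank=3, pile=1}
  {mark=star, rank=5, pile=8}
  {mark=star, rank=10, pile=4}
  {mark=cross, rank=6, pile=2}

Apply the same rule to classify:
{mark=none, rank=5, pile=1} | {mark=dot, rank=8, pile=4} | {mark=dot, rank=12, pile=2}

Negative, Positive, Positive

A rule that fits every label: mark is dot AND rank ≥ 4 — true of each 'Positive' example, false of each 'Negative' one.
{mark=none, rank=5, pile=1}: mark is none, rank = 5, does not fit → Negative.
{mark=dot, rank=8, pile=4}: mark is dot, rank = 8, passes → Positive.
{mark=dot, rank=12, pile=2}: mark is dot, rank = 12, passes → Positive.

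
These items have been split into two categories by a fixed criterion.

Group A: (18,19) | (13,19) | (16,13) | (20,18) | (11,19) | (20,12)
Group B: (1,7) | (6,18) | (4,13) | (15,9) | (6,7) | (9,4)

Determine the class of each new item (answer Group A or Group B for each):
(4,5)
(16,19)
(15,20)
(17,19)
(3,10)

Group B, Group A, Group A, Group A, Group B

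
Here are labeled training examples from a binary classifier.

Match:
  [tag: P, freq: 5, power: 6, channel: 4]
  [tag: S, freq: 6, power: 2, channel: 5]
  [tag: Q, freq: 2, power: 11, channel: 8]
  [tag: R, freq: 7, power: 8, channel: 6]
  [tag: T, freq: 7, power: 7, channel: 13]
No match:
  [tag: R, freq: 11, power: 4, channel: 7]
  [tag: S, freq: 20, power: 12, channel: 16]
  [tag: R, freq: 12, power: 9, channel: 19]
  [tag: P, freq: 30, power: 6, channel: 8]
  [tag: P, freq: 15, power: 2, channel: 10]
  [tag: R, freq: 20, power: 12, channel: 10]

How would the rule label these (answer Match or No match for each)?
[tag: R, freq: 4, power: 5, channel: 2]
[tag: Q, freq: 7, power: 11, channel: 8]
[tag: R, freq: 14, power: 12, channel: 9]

Match, Match, No match

The simplest hypothesis consistent with all the labels is: freq ≤ 7.
[tag: R, freq: 4, power: 5, channel: 2]: Match (freq = 4).
[tag: Q, freq: 7, power: 11, channel: 8]: Match (freq = 7).
[tag: R, freq: 14, power: 12, channel: 9]: No match (freq = 14).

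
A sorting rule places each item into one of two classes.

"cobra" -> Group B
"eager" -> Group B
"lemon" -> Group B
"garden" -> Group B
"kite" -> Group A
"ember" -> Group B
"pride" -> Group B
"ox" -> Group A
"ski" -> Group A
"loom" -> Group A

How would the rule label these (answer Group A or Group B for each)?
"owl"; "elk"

Group A, Group A

The common property of the 'Group A' items is: length ≤ 4. No 'Group B' item has it.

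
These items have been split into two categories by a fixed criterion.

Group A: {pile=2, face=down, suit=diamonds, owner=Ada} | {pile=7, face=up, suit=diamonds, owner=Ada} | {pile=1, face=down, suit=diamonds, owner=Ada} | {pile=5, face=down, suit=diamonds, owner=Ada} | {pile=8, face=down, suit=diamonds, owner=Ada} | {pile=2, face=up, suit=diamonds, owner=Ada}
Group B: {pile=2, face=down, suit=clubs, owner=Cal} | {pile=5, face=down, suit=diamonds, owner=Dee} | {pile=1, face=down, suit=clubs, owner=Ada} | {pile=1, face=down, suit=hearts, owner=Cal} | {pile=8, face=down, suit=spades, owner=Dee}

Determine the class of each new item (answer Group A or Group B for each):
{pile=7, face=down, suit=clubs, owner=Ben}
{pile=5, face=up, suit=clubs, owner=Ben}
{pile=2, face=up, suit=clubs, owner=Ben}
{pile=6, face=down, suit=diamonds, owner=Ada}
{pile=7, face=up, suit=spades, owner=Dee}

Group B, Group B, Group B, Group A, Group B

The common property of the 'Group A' items is: suit is diamonds AND owner is Ada. No 'Group B' item has it.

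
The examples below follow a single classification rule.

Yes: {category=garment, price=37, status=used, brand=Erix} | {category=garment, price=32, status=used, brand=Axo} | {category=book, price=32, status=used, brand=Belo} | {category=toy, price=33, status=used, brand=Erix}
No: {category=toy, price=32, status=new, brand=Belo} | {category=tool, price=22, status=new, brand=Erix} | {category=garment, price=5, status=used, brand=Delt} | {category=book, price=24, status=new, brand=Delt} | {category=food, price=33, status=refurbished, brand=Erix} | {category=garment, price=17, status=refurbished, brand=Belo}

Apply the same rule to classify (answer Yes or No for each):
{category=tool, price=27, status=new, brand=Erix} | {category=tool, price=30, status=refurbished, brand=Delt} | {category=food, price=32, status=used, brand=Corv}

No, No, Yes

All 'Yes' examples share one property — status is used AND price ≥ 17 — and every 'No' example lacks it.
{category=tool, price=27, status=new, brand=Erix}: No (status is new, price = 27).
{category=tool, price=30, status=refurbished, brand=Delt}: No (status is refurbished, price = 30).
{category=food, price=32, status=used, brand=Corv}: Yes (status is used, price = 32).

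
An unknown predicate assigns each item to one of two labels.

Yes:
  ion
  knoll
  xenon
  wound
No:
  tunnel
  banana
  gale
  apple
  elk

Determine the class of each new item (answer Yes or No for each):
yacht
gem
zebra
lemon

The distinguishing property — contains 'o' — holds for all the 'Yes' cases and none of the 'No' cases.
yacht: no 'o', fails this test → No.
gem: no 'o', fails this test → No.
zebra: no 'o', fails this test → No.
lemon: has 'o', qualifies → Yes.

No, No, No, Yes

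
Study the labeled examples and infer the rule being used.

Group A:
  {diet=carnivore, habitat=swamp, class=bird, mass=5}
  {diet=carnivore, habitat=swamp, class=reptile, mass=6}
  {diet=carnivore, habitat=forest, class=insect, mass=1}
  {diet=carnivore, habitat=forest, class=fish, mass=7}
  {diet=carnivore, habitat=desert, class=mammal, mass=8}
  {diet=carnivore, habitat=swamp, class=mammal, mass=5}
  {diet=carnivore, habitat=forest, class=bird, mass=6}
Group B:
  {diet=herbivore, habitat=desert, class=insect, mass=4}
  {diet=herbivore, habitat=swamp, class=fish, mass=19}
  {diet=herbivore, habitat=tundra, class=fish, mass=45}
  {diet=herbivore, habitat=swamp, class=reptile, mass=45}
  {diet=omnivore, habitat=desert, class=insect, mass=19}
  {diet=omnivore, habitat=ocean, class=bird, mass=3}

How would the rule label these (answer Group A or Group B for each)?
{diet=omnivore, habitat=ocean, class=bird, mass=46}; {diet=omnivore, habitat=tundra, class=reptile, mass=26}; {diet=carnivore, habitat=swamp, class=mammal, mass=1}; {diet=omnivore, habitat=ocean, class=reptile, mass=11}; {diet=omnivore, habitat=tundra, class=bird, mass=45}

Group B, Group B, Group A, Group B, Group B

Comparing the two groups points to one rule — diet is carnivore.
Group B: {diet=omnivore, habitat=ocean, class=bird, mass=46}, since diet is omnivore.
Group B: {diet=omnivore, habitat=tundra, class=reptile, mass=26}, since diet is omnivore.
Group A: {diet=carnivore, habitat=swamp, class=mammal, mass=1}, since diet is carnivore.
Group B: {diet=omnivore, habitat=ocean, class=reptile, mass=11}, since diet is omnivore.
Group B: {diet=omnivore, habitat=tundra, class=bird, mass=45}, since diet is omnivore.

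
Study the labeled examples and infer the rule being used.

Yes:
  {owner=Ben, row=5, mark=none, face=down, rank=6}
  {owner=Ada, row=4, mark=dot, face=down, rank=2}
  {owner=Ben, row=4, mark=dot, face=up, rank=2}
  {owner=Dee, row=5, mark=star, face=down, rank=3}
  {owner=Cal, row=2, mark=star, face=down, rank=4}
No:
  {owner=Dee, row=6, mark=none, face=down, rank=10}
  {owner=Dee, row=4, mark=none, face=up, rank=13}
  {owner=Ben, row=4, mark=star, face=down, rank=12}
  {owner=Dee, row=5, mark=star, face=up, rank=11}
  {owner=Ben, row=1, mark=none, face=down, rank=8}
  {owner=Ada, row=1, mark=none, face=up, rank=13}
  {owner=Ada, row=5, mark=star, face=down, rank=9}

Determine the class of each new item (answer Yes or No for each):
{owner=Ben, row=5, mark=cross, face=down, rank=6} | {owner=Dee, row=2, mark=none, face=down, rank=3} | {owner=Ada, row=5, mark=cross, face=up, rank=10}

A rule that fits every label: rank ≤ 6 — true of each 'Yes' example, false of each 'No' one.

Yes, Yes, No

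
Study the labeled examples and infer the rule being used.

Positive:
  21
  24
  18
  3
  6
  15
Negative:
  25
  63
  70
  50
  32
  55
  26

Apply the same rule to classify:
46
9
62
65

Every 'Positive' example satisfies: at most 24. None of the 'Negative' examples do.

Negative, Positive, Negative, Negative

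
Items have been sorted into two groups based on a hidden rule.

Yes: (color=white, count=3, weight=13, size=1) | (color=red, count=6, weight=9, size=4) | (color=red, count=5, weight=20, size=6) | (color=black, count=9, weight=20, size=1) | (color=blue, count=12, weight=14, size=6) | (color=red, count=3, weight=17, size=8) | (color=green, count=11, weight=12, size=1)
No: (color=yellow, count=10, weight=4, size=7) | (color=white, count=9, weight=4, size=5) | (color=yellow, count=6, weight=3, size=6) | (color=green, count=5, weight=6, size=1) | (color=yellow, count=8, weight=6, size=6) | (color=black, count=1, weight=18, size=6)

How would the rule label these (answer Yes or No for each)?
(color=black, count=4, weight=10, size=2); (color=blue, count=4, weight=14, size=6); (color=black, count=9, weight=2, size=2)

Yes, Yes, No

The classifier is using: weight ≥ 9 AND count ≥ 3.
Yes: (color=black, count=4, weight=10, size=2), since weight = 10, count = 4. Yes: (color=blue, count=4, weight=14, size=6), since weight = 14, count = 4. No: (color=black, count=9, weight=2, size=2), since weight = 2, count = 9.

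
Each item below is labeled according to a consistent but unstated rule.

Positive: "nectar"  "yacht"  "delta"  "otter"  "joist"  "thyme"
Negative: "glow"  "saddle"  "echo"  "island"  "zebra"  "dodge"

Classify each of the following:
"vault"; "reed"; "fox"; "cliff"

'Positive' ⟺ contains 't'.

Positive, Negative, Negative, Negative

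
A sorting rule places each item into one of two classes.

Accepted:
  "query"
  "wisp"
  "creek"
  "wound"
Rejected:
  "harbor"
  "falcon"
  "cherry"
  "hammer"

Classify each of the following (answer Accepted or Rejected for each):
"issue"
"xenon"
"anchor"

'Accepted' ⟺ length ≤ 5.

Accepted, Accepted, Rejected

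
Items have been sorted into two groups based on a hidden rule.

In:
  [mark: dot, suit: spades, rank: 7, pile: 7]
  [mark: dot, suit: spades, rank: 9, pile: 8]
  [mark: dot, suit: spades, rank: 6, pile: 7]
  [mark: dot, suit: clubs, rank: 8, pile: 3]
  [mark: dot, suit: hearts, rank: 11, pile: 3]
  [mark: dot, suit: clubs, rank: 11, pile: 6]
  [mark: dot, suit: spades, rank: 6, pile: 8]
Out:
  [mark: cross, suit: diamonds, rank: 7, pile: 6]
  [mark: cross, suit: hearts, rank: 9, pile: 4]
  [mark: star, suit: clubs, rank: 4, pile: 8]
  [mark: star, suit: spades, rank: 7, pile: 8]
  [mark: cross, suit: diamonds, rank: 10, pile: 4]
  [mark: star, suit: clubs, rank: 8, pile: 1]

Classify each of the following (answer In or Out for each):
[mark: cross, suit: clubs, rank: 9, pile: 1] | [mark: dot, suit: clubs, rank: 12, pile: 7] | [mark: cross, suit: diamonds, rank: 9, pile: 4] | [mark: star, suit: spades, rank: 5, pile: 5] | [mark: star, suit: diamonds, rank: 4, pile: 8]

Out, In, Out, Out, Out

A rule that fits every label: mark is dot — true of each 'In' example, false of each 'Out' one.
[mark: cross, suit: clubs, rank: 9, pile: 1]: Out (mark is cross).
[mark: dot, suit: clubs, rank: 12, pile: 7]: In (mark is dot).
[mark: cross, suit: diamonds, rank: 9, pile: 4]: Out (mark is cross).
[mark: star, suit: spades, rank: 5, pile: 5]: Out (mark is star).
[mark: star, suit: diamonds, rank: 4, pile: 8]: Out (mark is star).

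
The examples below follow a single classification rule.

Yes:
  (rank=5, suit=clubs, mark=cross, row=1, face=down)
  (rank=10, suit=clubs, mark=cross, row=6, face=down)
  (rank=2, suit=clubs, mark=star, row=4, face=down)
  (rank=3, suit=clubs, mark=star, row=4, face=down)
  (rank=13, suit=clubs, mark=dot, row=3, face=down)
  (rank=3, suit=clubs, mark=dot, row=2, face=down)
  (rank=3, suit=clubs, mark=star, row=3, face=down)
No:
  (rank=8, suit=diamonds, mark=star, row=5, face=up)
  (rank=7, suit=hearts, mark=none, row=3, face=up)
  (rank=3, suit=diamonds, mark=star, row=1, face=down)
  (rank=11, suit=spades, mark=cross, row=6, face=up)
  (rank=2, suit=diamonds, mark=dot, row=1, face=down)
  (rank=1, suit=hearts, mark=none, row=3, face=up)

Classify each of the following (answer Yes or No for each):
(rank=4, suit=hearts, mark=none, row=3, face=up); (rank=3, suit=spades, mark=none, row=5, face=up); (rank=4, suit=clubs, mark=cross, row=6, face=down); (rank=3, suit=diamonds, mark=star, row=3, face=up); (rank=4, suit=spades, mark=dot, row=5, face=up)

No, No, Yes, No, No

Looking at the examples, the only property every 'Yes' case has and every 'No' case lacks is: suit is clubs.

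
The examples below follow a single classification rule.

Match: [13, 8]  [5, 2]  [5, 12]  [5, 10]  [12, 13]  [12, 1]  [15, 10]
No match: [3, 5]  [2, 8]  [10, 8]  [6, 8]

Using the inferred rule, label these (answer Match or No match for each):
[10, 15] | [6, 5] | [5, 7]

Match, Match, No match

A rule that fits every label: sum is odd — true of each 'Match' example, false of each 'No match' one.
[10, 15] — 10+15 = 25, hence Match.
[6, 5] — 6+5 = 11, hence Match.
[5, 7] — 5+7 = 12, hence No match.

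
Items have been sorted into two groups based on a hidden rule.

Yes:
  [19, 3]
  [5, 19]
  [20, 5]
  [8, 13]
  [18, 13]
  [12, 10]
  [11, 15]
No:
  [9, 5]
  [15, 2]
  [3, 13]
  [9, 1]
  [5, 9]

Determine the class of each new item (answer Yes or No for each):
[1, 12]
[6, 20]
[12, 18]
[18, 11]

No, Yes, Yes, Yes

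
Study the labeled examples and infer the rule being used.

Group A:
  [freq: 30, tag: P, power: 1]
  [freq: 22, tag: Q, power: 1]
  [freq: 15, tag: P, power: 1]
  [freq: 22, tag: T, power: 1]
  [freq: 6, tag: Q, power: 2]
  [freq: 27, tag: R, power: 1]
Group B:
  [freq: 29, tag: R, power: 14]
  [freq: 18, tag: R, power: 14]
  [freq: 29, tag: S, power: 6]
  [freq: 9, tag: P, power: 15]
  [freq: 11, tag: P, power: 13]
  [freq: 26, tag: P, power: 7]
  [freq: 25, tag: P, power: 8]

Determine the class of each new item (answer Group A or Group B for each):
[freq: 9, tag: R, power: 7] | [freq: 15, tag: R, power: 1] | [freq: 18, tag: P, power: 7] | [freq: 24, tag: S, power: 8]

A rule that fits every label: power ≤ 2 — true of each 'Group A' example, false of each 'Group B' one.
[freq: 9, tag: R, power: 7]: Group B (power = 7). [freq: 15, tag: R, power: 1]: Group A (power = 1). [freq: 18, tag: P, power: 7]: Group B (power = 7). [freq: 24, tag: S, power: 8]: Group B (power = 8).

Group B, Group A, Group B, Group B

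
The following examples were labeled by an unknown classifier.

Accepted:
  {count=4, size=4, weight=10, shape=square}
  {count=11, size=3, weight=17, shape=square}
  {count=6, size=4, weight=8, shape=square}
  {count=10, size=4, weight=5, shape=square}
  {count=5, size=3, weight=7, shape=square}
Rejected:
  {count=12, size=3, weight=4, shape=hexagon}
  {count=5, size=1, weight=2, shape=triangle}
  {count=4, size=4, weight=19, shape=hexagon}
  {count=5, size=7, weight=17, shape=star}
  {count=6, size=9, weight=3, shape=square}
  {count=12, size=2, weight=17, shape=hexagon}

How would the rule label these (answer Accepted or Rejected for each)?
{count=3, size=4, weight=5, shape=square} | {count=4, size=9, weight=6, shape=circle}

The common property of the 'Accepted' items is: shape is square AND size ≤ 4. No 'Rejected' item has it.

Accepted, Rejected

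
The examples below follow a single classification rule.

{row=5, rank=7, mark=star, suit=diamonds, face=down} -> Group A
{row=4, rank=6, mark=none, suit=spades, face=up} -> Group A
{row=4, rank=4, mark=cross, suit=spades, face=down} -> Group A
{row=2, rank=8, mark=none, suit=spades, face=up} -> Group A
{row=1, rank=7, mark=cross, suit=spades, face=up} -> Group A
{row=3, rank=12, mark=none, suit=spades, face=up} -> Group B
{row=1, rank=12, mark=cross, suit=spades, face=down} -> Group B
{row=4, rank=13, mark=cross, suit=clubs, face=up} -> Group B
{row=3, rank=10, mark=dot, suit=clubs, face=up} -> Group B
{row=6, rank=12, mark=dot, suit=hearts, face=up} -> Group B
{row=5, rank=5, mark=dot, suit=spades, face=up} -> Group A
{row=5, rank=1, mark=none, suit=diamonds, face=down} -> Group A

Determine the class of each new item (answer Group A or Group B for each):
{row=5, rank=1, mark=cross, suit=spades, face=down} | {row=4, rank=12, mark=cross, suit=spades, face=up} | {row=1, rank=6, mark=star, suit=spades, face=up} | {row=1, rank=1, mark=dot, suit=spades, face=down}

Group A, Group B, Group A, Group A

One predicate separates the groups cleanly: rank ≤ 8.
Group A: {row=5, rank=1, mark=cross, suit=spades, face=down}, since rank = 1.
Group B: {row=4, rank=12, mark=cross, suit=spades, face=up}, since rank = 12.
Group A: {row=1, rank=6, mark=star, suit=spades, face=up}, since rank = 6.
Group A: {row=1, rank=1, mark=dot, suit=spades, face=down}, since rank = 1.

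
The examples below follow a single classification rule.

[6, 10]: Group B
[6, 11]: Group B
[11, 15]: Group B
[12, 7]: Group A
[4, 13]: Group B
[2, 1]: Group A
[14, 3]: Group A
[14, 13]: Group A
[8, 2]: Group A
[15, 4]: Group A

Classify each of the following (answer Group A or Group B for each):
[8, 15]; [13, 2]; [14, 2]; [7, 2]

Group B, Group A, Group A, Group A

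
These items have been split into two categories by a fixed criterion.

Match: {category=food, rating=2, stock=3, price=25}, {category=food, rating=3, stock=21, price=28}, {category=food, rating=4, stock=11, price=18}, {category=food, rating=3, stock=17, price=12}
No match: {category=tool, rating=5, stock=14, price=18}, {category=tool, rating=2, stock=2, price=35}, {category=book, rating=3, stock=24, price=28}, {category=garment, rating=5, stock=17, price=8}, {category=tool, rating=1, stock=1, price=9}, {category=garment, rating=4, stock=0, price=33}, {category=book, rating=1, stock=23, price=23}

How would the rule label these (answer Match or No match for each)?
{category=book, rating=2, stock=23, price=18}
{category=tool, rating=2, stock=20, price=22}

'Match' ⟺ category is food.
No match: {category=book, rating=2, stock=23, price=18}, since category is book.
No match: {category=tool, rating=2, stock=20, price=22}, since category is tool.

No match, No match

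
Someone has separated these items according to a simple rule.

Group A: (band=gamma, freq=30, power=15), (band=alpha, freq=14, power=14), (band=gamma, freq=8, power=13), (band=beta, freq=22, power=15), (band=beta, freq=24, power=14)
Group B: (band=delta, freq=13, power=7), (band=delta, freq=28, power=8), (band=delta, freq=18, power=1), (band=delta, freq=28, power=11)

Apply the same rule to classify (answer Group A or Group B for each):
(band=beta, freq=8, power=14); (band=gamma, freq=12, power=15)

'Group A' ⟺ power ≥ 13.
(band=beta, freq=8, power=14) → power = 14 → Group A.
(band=gamma, freq=12, power=15) → power = 15 → Group A.

Group A, Group A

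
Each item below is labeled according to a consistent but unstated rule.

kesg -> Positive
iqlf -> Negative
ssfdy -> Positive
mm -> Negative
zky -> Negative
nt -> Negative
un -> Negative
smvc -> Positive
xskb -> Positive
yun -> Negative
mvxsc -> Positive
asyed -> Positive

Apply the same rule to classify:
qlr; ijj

Negative, Negative

Comparing the two groups points to one rule — contains 's'.
qlr: Negative (no 's').
ijj: Negative (no 's').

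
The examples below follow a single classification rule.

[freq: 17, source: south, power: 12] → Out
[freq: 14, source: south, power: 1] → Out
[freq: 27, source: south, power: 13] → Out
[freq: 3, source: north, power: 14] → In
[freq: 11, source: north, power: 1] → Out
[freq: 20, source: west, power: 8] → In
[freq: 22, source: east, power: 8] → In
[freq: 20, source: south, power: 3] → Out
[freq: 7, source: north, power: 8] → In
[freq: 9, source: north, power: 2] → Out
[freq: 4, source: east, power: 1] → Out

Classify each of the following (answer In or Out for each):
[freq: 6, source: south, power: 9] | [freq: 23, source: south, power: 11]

The simplest hypothesis consistent with all the labels is: power = 8 OR freq = 3.
[freq: 6, source: south, power: 9]: power = 9, freq = 6 — fails this test, so Out.
[freq: 23, source: south, power: 11]: power = 11, freq = 23 — fails this test, so Out.

Out, Out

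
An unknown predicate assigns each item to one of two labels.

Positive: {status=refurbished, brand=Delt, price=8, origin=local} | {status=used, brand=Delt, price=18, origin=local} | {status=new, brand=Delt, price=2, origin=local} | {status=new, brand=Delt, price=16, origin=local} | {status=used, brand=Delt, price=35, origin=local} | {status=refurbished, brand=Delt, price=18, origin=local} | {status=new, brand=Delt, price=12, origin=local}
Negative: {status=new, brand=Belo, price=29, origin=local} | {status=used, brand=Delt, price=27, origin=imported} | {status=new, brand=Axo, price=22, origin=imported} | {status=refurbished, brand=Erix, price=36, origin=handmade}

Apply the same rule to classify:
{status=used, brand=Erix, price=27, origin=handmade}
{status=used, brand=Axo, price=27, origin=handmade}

Negative, Negative

Every 'Positive' example satisfies: brand is Delt AND origin is local. None of the 'Negative' examples do.
{status=used, brand=Erix, price=27, origin=handmade}: brand is Erix, origin is handmade — does not fit, so Negative. {status=used, brand=Axo, price=27, origin=handmade}: brand is Axo, origin is handmade — does not fit, so Negative.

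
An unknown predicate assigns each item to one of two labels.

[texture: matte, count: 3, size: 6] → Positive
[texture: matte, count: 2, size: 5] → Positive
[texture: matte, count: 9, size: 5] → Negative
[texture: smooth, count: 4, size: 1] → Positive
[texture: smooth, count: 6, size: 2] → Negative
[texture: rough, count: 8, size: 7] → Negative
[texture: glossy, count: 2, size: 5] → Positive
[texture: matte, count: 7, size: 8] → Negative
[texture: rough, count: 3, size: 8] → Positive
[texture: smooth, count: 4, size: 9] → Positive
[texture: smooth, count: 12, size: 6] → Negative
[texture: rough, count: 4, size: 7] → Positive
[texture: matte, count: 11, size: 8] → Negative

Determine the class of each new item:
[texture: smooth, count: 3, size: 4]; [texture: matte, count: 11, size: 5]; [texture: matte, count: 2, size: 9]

Positive, Negative, Positive

'Positive' ⟺ count ≤ 4.
[texture: smooth, count: 3, size: 4] → count = 3 → Positive.
[texture: matte, count: 11, size: 5] → count = 11 → Negative.
[texture: matte, count: 2, size: 9] → count = 2 → Positive.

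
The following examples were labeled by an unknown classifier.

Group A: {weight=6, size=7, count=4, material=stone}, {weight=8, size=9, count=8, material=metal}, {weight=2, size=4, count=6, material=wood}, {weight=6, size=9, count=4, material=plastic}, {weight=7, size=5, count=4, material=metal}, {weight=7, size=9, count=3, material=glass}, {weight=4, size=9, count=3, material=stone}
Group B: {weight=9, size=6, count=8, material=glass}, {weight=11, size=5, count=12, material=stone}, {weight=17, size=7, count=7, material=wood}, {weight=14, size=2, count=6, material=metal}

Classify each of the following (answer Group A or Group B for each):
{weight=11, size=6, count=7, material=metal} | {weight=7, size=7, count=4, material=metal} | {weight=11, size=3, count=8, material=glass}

The classifier is using: weight ≤ 8.
{weight=11, size=6, count=7, material=metal}: weight = 11 — fails this test, so Group B. {weight=7, size=7, count=4, material=metal}: weight = 7 — meets the rule, so Group A. {weight=11, size=3, count=8, material=glass}: weight = 11 — fails this test, so Group B.

Group B, Group A, Group B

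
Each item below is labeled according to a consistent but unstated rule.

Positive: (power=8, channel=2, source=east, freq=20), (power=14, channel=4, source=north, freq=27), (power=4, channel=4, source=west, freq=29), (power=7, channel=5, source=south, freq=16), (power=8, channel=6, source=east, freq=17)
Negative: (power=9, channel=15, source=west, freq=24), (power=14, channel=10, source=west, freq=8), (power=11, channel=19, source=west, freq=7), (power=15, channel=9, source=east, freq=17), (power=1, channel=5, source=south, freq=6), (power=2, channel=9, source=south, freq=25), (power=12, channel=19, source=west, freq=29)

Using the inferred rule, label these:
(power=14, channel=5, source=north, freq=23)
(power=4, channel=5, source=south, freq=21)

The common property of the 'Positive' items is: channel ≤ 6 AND freq ≥ 7. No 'Negative' item has it.

Positive, Positive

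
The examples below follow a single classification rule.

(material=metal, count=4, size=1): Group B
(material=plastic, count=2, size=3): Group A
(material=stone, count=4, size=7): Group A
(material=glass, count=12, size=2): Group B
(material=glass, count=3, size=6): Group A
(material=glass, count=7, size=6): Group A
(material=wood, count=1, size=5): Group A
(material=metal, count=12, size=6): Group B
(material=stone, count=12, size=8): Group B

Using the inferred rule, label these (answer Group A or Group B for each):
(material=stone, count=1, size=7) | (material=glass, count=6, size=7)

Group A, Group A

The simplest hypothesis consistent with all the labels is: count ≤ 7 AND size ≥ 2.
(material=stone, count=1, size=7): count = 1, size = 7 — passes, so Group A. (material=glass, count=6, size=7): count = 6, size = 7 — passes, so Group A.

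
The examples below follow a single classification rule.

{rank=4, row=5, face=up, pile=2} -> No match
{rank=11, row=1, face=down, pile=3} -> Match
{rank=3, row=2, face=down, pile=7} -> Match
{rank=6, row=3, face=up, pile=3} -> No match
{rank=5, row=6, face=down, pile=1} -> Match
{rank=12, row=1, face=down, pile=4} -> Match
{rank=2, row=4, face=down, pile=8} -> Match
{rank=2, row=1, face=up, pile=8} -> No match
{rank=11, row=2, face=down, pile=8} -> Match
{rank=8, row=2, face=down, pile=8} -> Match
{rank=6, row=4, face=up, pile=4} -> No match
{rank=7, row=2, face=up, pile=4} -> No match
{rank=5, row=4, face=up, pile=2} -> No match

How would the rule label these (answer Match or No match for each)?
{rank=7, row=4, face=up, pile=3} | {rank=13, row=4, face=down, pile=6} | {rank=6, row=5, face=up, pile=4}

No match, Match, No match

The distinguishing property — face is down — holds for all the 'Match' cases and none of the 'No match' cases.
{rank=7, row=4, face=up, pile=3}: face is up — does not satisfy this, so No match. {rank=13, row=4, face=down, pile=6}: face is down — passes, so Match. {rank=6, row=5, face=up, pile=4}: face is up — does not satisfy this, so No match.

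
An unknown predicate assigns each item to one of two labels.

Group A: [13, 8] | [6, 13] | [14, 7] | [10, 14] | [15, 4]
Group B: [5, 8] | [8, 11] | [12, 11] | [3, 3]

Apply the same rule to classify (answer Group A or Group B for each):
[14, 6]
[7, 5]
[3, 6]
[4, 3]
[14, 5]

Group A, Group B, Group B, Group B, Group A

The classifier is using: max ≥ 13.
[14, 6]: max 14 — fits, so Group A. [7, 5]: max 7 — does not satisfy this, so Group B. [3, 6]: max 6 — does not satisfy this, so Group B. [4, 3]: max 4 — does not satisfy this, so Group B. [14, 5]: max 14 — fits, so Group A.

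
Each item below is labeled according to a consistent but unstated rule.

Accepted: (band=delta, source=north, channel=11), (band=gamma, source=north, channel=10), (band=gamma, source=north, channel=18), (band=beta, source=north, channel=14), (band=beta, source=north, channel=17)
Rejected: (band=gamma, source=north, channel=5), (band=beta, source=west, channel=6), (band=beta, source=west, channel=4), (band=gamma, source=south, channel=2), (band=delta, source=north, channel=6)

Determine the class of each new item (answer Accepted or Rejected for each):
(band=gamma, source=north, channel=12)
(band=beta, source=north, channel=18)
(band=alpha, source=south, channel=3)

The common property of the 'Accepted' items is: channel ≥ 10. No 'Rejected' item has it.
(band=gamma, source=north, channel=12): Accepted (channel = 12). (band=beta, source=north, channel=18): Accepted (channel = 18). (band=alpha, source=south, channel=3): Rejected (channel = 3).

Accepted, Accepted, Rejected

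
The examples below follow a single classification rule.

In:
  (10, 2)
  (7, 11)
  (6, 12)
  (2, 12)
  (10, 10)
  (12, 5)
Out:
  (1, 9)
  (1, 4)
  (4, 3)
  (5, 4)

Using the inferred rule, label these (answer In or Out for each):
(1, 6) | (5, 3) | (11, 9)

Out, Out, In

All 'In' examples share one property — sum ≥ 12 — and every 'Out' example lacks it.
(1, 6): 1+6 = 7 — lacks this property, so Out.
(5, 3): 5+3 = 8 — lacks this property, so Out.
(11, 9): 11+9 = 20 — qualifies, so In.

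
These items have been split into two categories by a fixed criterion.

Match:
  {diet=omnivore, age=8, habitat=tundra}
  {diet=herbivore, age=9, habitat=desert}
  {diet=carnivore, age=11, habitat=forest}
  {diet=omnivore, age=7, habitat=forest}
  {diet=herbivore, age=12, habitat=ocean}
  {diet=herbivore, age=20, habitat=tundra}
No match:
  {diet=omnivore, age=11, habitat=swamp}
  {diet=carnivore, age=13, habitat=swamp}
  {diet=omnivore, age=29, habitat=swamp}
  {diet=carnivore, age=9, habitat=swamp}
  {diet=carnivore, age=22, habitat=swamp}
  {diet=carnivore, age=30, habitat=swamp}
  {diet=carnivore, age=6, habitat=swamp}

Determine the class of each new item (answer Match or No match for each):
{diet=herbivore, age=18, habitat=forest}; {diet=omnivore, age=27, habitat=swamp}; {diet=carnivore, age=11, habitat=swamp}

Match, No match, No match

Comparing the two groups points to one rule — habitat is not swamp.
{diet=herbivore, age=18, habitat=forest} — habitat is forest, hence Match.
{diet=omnivore, age=27, habitat=swamp} — habitat is swamp, hence No match.
{diet=carnivore, age=11, habitat=swamp} — habitat is swamp, hence No match.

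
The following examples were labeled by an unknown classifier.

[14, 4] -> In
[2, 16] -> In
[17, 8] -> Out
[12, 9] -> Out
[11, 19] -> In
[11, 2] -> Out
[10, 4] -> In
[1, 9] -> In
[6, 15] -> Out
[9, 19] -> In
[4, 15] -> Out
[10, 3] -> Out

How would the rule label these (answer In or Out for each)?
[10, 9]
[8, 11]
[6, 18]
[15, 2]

Out, Out, In, Out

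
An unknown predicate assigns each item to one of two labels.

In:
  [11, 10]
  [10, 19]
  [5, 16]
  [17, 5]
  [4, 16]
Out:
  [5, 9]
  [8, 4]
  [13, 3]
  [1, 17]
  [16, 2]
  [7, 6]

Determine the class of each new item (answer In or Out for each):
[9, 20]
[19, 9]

In, In

The distinguishing property — sum ≥ 20 — holds for all the 'In' cases and none of the 'Out' cases.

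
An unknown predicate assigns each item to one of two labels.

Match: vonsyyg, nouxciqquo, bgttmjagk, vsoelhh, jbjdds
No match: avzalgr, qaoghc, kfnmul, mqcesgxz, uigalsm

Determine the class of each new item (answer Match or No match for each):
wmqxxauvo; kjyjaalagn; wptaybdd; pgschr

Checking candidate rules against both groups, what survives is: has a double letter.
wmqxxauvo: Match ('xx' doubled). kjyjaalagn: Match ('aa' doubled). wptaybdd: Match ('dd' doubled). pgschr: No match (no doubled letter).

Match, Match, Match, No match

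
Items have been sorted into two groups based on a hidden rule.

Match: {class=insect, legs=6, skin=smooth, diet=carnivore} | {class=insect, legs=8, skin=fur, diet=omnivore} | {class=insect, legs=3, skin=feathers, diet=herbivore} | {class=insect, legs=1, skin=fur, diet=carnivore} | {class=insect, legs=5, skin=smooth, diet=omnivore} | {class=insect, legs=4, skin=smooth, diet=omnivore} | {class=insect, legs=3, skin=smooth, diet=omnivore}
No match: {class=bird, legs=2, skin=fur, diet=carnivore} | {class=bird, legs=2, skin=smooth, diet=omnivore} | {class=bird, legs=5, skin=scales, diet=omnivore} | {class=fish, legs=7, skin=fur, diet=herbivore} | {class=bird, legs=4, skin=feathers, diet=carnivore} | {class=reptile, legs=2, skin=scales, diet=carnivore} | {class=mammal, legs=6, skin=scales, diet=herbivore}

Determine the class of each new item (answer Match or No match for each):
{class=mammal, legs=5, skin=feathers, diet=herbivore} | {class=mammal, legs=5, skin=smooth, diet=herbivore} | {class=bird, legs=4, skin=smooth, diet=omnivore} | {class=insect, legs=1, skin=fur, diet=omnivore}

No match, No match, No match, Match

'Match' ⟺ class is insect.
{class=mammal, legs=5, skin=feathers, diet=herbivore}: class is mammal — doesn't qualify, so No match. {class=mammal, legs=5, skin=smooth, diet=herbivore}: class is mammal — doesn't qualify, so No match. {class=bird, legs=4, skin=smooth, diet=omnivore}: class is bird — doesn't qualify, so No match. {class=insect, legs=1, skin=fur, diet=omnivore}: class is insect — qualifies, so Match.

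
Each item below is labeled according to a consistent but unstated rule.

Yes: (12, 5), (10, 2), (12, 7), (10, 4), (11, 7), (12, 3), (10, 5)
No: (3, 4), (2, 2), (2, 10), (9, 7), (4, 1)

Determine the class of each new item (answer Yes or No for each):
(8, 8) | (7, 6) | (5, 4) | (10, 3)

No, No, No, Yes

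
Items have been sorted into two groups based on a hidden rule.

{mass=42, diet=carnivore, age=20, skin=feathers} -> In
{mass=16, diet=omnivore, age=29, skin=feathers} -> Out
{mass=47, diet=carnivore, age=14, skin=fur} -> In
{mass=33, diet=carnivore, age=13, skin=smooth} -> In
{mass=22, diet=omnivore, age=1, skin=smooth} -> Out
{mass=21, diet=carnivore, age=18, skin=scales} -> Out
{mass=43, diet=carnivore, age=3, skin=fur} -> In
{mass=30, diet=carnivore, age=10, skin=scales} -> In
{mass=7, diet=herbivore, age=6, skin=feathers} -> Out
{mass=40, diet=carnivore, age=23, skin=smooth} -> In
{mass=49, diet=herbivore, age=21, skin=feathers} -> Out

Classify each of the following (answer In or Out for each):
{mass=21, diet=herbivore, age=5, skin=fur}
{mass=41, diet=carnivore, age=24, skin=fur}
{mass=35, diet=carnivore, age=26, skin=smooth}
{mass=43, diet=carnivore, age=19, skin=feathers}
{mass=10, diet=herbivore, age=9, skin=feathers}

Out, In, In, In, Out

The common property of the 'In' items is: diet is carnivore AND mass ≥ 22. No 'Out' item has it.
{mass=21, diet=herbivore, age=5, skin=fur}: diet is herbivore, mass = 21 — lacks this property, so Out. {mass=41, diet=carnivore, age=24, skin=fur}: diet is carnivore, mass = 41 — has this property, so In. {mass=35, diet=carnivore, age=26, skin=smooth}: diet is carnivore, mass = 35 — has this property, so In. {mass=43, diet=carnivore, age=19, skin=feathers}: diet is carnivore, mass = 43 — has this property, so In. {mass=10, diet=herbivore, age=9, skin=feathers}: diet is herbivore, mass = 10 — lacks this property, so Out.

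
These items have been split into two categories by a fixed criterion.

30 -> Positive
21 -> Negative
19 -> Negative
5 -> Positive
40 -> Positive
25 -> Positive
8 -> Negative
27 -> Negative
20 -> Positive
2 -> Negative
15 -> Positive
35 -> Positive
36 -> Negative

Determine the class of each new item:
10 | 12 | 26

Positive, Negative, Negative

Comparing the two groups points to one rule — multiple of 5.
10: 10 = 5·2, qualifies → Positive.
12: 12 = 5·2 + 2, does not satisfy this → Negative.
26: 26 = 5·5 + 1, does not satisfy this → Negative.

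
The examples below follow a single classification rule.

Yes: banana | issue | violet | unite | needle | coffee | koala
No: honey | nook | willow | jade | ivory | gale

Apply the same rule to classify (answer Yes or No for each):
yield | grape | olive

No, No, Yes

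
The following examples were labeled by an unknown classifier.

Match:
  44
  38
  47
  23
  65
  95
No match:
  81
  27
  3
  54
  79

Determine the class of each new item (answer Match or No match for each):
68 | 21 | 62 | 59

Match, No match, Match, Match

'Match' ⟺ ≡ 2 (mod 3).
68 — 68 mod 3 = 2, hence Match.
21 — 21 mod 3 = 0, hence No match.
62 — 62 mod 3 = 2, hence Match.
59 — 59 mod 3 = 2, hence Match.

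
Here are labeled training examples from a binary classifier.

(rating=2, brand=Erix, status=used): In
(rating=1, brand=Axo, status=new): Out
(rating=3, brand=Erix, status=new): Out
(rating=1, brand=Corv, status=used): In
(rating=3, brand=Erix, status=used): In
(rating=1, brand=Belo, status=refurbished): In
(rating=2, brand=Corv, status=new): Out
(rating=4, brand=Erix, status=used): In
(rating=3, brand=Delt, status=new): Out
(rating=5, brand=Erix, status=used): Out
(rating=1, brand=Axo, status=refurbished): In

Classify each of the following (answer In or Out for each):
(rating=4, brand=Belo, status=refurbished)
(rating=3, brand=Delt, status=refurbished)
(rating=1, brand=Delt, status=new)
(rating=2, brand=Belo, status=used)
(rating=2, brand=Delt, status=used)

In, In, Out, In, In

All 'In' examples share one property — status is not new AND rating ≤ 4 — and every 'Out' example lacks it.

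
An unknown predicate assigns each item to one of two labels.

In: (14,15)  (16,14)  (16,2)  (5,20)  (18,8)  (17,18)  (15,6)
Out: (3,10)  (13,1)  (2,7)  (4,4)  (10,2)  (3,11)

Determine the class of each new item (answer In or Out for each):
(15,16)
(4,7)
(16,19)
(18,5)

In, Out, In, In

A rule that fits every label: sum ≥ 18 — true of each 'In' example, false of each 'Out' one.
In: (15,16), since 15+16 = 31.
Out: (4,7), since 4+7 = 11.
In: (16,19), since 16+19 = 35.
In: (18,5), since 18+5 = 23.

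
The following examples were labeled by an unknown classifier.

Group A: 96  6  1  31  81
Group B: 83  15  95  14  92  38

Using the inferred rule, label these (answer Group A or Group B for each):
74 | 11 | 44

Checking candidate rules against both groups, what survives is: ≡ 1 (mod 5).
Group B: 74, since 74 mod 5 = 4. Group A: 11, since 11 mod 5 = 1. Group B: 44, since 44 mod 5 = 4.

Group B, Group A, Group B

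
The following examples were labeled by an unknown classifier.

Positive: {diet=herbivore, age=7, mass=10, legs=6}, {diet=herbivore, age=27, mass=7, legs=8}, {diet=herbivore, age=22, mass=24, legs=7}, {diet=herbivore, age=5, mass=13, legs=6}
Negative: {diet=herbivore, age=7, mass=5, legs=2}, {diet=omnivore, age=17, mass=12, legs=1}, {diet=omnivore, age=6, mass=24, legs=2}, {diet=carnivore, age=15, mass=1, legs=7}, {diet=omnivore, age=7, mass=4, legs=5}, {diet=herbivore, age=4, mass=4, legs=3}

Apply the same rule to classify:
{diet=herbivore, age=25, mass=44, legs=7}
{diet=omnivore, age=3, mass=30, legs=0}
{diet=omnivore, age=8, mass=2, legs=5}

The common property of the 'Positive' items is: diet is herbivore AND legs ≥ 5. No 'Negative' item has it.

Positive, Negative, Negative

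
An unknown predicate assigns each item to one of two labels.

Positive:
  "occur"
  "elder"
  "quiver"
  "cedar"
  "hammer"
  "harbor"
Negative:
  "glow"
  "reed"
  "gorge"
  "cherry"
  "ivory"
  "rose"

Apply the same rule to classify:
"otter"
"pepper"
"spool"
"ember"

Positive, Positive, Negative, Positive

A rule that fits every label: ends with 'r' — true of each 'Positive' example, false of each 'Negative' one.
Positive: "otter", since ends with 'r'. Positive: "pepper", since ends with 'r'. Negative: "spool", since ends with 'l'. Positive: "ember", since ends with 'r'.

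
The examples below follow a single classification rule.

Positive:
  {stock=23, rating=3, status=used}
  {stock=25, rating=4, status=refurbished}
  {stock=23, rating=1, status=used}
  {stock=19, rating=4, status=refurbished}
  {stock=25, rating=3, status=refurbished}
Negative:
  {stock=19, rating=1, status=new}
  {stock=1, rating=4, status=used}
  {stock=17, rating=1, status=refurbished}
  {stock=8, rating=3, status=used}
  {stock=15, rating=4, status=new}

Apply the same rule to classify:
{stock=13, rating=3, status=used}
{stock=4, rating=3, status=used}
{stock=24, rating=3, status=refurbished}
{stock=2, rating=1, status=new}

Negative, Negative, Positive, Negative

The common property of the 'Positive' items is: status is not new AND stock ≥ 19. No 'Negative' item has it.
{stock=13, rating=3, status=used}: status is used, stock = 13 — lacks this property, so Negative. {stock=4, rating=3, status=used}: status is used, stock = 4 — lacks this property, so Negative. {stock=24, rating=3, status=refurbished}: status is refurbished, stock = 24 — satisfies this, so Positive. {stock=2, rating=1, status=new}: status is new, stock = 2 — lacks this property, so Negative.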